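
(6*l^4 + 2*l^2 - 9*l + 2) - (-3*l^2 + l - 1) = 6*l^4 + 5*l^2 - 10*l + 3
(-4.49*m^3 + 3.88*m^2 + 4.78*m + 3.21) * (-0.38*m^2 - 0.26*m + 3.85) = 1.7062*m^5 - 0.307*m^4 - 20.1117*m^3 + 12.4754*m^2 + 17.5684*m + 12.3585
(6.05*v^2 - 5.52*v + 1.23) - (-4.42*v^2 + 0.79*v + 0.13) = 10.47*v^2 - 6.31*v + 1.1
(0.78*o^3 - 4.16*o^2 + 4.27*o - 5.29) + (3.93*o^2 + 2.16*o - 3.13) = 0.78*o^3 - 0.23*o^2 + 6.43*o - 8.42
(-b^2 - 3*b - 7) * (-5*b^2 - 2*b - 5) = 5*b^4 + 17*b^3 + 46*b^2 + 29*b + 35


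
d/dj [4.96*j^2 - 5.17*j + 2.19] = 9.92*j - 5.17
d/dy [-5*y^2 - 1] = -10*y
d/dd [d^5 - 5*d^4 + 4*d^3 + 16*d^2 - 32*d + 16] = 5*d^4 - 20*d^3 + 12*d^2 + 32*d - 32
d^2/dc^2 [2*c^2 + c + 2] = 4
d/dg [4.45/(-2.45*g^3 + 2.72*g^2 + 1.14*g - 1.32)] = (32.7075*g^2 - 24.208*g - 5.073)/(2.45*g^3 - 2.72*g^2 - 1.14*g + 1.32)^2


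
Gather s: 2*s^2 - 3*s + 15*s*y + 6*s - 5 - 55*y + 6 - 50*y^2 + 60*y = 2*s^2 + s*(15*y + 3) - 50*y^2 + 5*y + 1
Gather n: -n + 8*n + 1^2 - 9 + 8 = 7*n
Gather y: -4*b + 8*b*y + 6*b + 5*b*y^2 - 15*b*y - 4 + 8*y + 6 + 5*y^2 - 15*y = 2*b + y^2*(5*b + 5) + y*(-7*b - 7) + 2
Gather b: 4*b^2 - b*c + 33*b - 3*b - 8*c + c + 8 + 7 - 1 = 4*b^2 + b*(30 - c) - 7*c + 14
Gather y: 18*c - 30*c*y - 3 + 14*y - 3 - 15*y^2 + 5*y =18*c - 15*y^2 + y*(19 - 30*c) - 6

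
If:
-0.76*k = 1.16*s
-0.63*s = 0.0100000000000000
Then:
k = 0.02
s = -0.02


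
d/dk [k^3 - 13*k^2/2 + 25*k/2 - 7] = 3*k^2 - 13*k + 25/2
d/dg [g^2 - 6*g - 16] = 2*g - 6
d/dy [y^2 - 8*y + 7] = 2*y - 8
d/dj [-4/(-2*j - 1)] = -8/(2*j + 1)^2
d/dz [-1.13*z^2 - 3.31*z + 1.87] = -2.26*z - 3.31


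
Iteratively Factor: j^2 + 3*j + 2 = (j + 2)*(j + 1)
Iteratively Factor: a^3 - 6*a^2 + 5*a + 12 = (a + 1)*(a^2 - 7*a + 12) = (a - 4)*(a + 1)*(a - 3)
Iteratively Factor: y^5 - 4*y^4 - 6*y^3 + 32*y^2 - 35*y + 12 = (y - 1)*(y^4 - 3*y^3 - 9*y^2 + 23*y - 12) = (y - 1)^2*(y^3 - 2*y^2 - 11*y + 12) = (y - 1)^2*(y + 3)*(y^2 - 5*y + 4) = (y - 1)^3*(y + 3)*(y - 4)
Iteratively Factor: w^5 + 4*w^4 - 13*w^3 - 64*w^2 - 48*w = (w + 3)*(w^4 + w^3 - 16*w^2 - 16*w) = w*(w + 3)*(w^3 + w^2 - 16*w - 16) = w*(w + 1)*(w + 3)*(w^2 - 16) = w*(w + 1)*(w + 3)*(w + 4)*(w - 4)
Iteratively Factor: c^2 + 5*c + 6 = (c + 3)*(c + 2)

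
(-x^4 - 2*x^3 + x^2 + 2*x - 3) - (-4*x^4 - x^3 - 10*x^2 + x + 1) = 3*x^4 - x^3 + 11*x^2 + x - 4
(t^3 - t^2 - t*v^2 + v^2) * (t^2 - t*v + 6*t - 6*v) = t^5 - t^4*v + 5*t^4 - t^3*v^2 - 5*t^3*v - 6*t^3 + t^2*v^3 - 5*t^2*v^2 + 6*t^2*v + 5*t*v^3 + 6*t*v^2 - 6*v^3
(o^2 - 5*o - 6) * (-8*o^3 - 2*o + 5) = -8*o^5 + 40*o^4 + 46*o^3 + 15*o^2 - 13*o - 30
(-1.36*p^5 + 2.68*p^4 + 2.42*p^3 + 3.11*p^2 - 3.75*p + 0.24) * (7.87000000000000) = -10.7032*p^5 + 21.0916*p^4 + 19.0454*p^3 + 24.4757*p^2 - 29.5125*p + 1.8888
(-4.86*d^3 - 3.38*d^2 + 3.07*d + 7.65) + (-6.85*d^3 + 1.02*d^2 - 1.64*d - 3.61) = -11.71*d^3 - 2.36*d^2 + 1.43*d + 4.04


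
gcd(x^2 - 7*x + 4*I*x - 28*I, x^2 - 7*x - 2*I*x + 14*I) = x - 7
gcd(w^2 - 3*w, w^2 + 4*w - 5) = 1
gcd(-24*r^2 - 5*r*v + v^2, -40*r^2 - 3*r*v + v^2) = 8*r - v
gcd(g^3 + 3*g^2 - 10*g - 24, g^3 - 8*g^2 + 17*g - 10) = 1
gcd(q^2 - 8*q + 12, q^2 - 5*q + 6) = q - 2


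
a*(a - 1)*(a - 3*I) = a^3 - a^2 - 3*I*a^2 + 3*I*a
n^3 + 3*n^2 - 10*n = n*(n - 2)*(n + 5)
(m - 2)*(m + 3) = m^2 + m - 6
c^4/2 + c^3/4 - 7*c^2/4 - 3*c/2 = c*(c/2 + 1/2)*(c - 2)*(c + 3/2)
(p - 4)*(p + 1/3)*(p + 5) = p^3 + 4*p^2/3 - 59*p/3 - 20/3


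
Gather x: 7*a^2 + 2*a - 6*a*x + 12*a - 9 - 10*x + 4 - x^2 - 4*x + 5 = 7*a^2 + 14*a - x^2 + x*(-6*a - 14)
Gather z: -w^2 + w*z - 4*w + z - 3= -w^2 - 4*w + z*(w + 1) - 3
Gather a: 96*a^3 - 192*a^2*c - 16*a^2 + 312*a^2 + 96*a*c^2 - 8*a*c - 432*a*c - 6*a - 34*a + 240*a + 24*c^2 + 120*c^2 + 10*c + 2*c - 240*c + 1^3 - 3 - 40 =96*a^3 + a^2*(296 - 192*c) + a*(96*c^2 - 440*c + 200) + 144*c^2 - 228*c - 42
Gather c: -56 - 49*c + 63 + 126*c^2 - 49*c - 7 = 126*c^2 - 98*c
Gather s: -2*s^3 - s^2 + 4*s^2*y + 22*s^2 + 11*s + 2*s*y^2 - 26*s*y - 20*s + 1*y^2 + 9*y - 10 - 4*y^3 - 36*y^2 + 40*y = -2*s^3 + s^2*(4*y + 21) + s*(2*y^2 - 26*y - 9) - 4*y^3 - 35*y^2 + 49*y - 10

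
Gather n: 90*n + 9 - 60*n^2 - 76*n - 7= -60*n^2 + 14*n + 2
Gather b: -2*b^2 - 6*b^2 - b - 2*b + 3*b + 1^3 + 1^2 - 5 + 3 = -8*b^2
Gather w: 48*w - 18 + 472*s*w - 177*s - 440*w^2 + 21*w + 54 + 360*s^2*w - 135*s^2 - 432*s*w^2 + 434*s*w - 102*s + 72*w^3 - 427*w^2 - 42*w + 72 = -135*s^2 - 279*s + 72*w^3 + w^2*(-432*s - 867) + w*(360*s^2 + 906*s + 27) + 108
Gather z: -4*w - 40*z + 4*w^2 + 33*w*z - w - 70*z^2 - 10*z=4*w^2 - 5*w - 70*z^2 + z*(33*w - 50)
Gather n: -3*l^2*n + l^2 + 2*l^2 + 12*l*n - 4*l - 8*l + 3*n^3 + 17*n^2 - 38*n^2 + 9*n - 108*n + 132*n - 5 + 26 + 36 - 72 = 3*l^2 - 12*l + 3*n^3 - 21*n^2 + n*(-3*l^2 + 12*l + 33) - 15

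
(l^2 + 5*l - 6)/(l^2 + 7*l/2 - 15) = 2*(l - 1)/(2*l - 5)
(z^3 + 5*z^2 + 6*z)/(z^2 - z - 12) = z*(z + 2)/(z - 4)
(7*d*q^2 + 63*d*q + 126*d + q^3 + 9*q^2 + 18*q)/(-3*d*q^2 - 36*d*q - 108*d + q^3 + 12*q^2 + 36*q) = (7*d*q + 21*d + q^2 + 3*q)/(-3*d*q - 18*d + q^2 + 6*q)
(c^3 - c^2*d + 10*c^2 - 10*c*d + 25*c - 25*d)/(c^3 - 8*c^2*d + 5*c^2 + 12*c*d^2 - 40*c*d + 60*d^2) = (c^2 - c*d + 5*c - 5*d)/(c^2 - 8*c*d + 12*d^2)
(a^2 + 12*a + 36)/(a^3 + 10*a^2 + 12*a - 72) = 1/(a - 2)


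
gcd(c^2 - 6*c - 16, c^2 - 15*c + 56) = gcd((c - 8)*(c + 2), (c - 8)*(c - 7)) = c - 8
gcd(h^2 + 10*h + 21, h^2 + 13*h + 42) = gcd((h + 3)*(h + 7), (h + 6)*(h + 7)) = h + 7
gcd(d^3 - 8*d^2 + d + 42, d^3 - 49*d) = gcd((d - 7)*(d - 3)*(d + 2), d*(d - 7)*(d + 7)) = d - 7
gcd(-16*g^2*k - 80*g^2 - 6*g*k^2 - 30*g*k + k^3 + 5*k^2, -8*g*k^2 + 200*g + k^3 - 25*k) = 8*g*k + 40*g - k^2 - 5*k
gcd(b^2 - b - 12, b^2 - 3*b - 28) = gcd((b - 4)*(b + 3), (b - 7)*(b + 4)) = 1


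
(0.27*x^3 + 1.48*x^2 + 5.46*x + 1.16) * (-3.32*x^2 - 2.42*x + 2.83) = -0.8964*x^5 - 5.567*x^4 - 20.9447*x^3 - 12.876*x^2 + 12.6446*x + 3.2828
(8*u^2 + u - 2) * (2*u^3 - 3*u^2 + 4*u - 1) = 16*u^5 - 22*u^4 + 25*u^3 + 2*u^2 - 9*u + 2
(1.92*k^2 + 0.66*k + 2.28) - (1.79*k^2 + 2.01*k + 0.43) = 0.13*k^2 - 1.35*k + 1.85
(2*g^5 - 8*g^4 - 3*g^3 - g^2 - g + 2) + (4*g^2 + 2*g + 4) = 2*g^5 - 8*g^4 - 3*g^3 + 3*g^2 + g + 6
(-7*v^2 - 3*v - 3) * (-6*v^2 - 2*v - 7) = 42*v^4 + 32*v^3 + 73*v^2 + 27*v + 21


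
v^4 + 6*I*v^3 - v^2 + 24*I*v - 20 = (v - 2*I)*(v + I)*(v + 2*I)*(v + 5*I)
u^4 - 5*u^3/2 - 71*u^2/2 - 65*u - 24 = (u - 8)*(u + 1/2)*(u + 2)*(u + 3)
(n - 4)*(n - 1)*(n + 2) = n^3 - 3*n^2 - 6*n + 8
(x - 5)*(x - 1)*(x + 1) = x^3 - 5*x^2 - x + 5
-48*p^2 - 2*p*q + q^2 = (-8*p + q)*(6*p + q)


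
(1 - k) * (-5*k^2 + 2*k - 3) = 5*k^3 - 7*k^2 + 5*k - 3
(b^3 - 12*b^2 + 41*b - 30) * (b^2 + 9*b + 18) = b^5 - 3*b^4 - 49*b^3 + 123*b^2 + 468*b - 540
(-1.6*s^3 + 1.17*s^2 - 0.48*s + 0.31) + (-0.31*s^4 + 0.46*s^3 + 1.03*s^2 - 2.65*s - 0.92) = -0.31*s^4 - 1.14*s^3 + 2.2*s^2 - 3.13*s - 0.61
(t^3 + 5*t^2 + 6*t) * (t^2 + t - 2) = t^5 + 6*t^4 + 9*t^3 - 4*t^2 - 12*t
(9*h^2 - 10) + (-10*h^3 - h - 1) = -10*h^3 + 9*h^2 - h - 11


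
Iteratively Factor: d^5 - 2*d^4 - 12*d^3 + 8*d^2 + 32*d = (d + 2)*(d^4 - 4*d^3 - 4*d^2 + 16*d) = (d - 2)*(d + 2)*(d^3 - 2*d^2 - 8*d) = d*(d - 2)*(d + 2)*(d^2 - 2*d - 8) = d*(d - 4)*(d - 2)*(d + 2)*(d + 2)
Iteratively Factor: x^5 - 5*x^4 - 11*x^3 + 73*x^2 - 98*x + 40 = (x - 1)*(x^4 - 4*x^3 - 15*x^2 + 58*x - 40) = (x - 1)^2*(x^3 - 3*x^2 - 18*x + 40) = (x - 2)*(x - 1)^2*(x^2 - x - 20) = (x - 2)*(x - 1)^2*(x + 4)*(x - 5)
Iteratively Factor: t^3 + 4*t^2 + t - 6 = (t + 2)*(t^2 + 2*t - 3) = (t - 1)*(t + 2)*(t + 3)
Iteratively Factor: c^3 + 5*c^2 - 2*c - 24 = (c + 3)*(c^2 + 2*c - 8) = (c + 3)*(c + 4)*(c - 2)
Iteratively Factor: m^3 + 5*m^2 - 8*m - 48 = (m + 4)*(m^2 + m - 12) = (m - 3)*(m + 4)*(m + 4)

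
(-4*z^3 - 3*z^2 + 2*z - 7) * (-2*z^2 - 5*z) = 8*z^5 + 26*z^4 + 11*z^3 + 4*z^2 + 35*z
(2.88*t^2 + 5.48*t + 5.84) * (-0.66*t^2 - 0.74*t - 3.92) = -1.9008*t^4 - 5.748*t^3 - 19.1992*t^2 - 25.8032*t - 22.8928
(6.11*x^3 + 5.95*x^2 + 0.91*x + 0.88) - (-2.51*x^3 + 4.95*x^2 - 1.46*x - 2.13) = 8.62*x^3 + 1.0*x^2 + 2.37*x + 3.01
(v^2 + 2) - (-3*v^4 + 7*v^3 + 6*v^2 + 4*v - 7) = 3*v^4 - 7*v^3 - 5*v^2 - 4*v + 9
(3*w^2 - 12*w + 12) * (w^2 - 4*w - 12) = 3*w^4 - 24*w^3 + 24*w^2 + 96*w - 144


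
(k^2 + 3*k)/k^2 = (k + 3)/k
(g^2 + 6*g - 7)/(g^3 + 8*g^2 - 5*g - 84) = (g - 1)/(g^2 + g - 12)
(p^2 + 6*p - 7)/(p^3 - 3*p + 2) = (p + 7)/(p^2 + p - 2)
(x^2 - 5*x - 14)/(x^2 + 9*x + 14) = (x - 7)/(x + 7)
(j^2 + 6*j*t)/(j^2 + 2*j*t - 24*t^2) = j/(j - 4*t)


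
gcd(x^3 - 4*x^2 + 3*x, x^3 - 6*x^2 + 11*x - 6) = x^2 - 4*x + 3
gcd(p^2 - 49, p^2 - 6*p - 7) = p - 7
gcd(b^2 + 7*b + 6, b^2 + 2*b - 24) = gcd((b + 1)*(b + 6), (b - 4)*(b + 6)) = b + 6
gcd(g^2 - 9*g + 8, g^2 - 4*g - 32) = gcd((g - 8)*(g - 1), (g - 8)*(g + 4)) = g - 8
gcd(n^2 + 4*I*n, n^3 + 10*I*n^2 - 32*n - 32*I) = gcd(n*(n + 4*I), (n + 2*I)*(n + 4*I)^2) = n + 4*I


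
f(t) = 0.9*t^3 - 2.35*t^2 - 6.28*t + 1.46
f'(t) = 2.7*t^2 - 4.7*t - 6.28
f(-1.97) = -2.17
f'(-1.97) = 13.46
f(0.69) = -3.70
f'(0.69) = -8.24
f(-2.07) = -3.59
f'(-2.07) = 15.02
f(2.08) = -13.67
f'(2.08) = -4.37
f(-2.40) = -9.45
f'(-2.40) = 20.55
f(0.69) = -3.70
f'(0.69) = -8.24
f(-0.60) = 4.19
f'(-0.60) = -2.49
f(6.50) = 108.52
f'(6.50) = 77.24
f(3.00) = -14.23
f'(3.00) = 3.92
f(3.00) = -14.23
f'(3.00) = 3.92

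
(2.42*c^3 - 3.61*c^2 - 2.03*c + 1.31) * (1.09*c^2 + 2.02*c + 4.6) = 2.6378*c^5 + 0.9535*c^4 + 1.6271*c^3 - 19.2787*c^2 - 6.6918*c + 6.026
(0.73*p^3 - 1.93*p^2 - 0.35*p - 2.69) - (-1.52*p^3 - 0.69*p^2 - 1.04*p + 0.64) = 2.25*p^3 - 1.24*p^2 + 0.69*p - 3.33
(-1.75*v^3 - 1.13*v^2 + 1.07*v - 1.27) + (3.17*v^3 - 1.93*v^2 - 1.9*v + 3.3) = 1.42*v^3 - 3.06*v^2 - 0.83*v + 2.03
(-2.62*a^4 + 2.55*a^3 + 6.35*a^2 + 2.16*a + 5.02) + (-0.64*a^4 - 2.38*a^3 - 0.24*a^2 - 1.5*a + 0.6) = -3.26*a^4 + 0.17*a^3 + 6.11*a^2 + 0.66*a + 5.62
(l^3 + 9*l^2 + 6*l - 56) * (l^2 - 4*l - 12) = l^5 + 5*l^4 - 42*l^3 - 188*l^2 + 152*l + 672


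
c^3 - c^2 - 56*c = c*(c - 8)*(c + 7)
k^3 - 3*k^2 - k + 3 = (k - 3)*(k - 1)*(k + 1)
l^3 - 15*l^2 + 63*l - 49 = (l - 7)^2*(l - 1)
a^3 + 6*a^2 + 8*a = a*(a + 2)*(a + 4)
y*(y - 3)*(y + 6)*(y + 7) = y^4 + 10*y^3 + 3*y^2 - 126*y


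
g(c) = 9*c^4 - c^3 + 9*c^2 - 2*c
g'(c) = 36*c^3 - 3*c^2 + 18*c - 2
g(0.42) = 0.95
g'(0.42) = 7.70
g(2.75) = 556.49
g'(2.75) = 773.50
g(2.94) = 718.91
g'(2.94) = 939.83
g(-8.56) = 49624.99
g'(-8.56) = -22955.89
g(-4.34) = 3452.97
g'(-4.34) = -3079.50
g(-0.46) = 3.32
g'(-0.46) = -14.42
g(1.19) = 26.73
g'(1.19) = 75.84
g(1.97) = 158.90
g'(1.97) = 297.05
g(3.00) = 777.00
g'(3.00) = 997.00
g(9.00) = 59031.00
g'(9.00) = 26161.00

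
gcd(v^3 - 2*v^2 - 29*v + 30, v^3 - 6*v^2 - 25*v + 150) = v^2 - v - 30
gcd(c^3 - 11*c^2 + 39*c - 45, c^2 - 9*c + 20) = c - 5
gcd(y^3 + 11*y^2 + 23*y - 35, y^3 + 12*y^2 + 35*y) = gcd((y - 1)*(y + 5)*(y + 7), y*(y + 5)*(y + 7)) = y^2 + 12*y + 35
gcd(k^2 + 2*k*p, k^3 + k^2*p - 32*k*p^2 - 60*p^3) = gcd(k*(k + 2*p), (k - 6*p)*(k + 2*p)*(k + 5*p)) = k + 2*p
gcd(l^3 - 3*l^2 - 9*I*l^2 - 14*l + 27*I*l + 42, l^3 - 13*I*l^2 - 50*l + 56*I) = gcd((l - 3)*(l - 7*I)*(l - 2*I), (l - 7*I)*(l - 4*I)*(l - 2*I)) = l^2 - 9*I*l - 14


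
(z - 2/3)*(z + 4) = z^2 + 10*z/3 - 8/3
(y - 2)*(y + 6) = y^2 + 4*y - 12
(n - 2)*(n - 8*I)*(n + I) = n^3 - 2*n^2 - 7*I*n^2 + 8*n + 14*I*n - 16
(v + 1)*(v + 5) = v^2 + 6*v + 5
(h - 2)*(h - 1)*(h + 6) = h^3 + 3*h^2 - 16*h + 12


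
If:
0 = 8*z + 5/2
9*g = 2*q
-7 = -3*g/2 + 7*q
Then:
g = -7/30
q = -21/20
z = -5/16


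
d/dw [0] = 0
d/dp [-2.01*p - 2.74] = -2.01000000000000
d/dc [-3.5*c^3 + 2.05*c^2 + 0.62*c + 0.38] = -10.5*c^2 + 4.1*c + 0.62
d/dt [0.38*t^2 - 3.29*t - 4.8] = 0.76*t - 3.29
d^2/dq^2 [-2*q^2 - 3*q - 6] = -4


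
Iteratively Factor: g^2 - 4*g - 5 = (g + 1)*(g - 5)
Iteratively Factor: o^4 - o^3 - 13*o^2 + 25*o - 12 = (o - 3)*(o^3 + 2*o^2 - 7*o + 4) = (o - 3)*(o - 1)*(o^2 + 3*o - 4) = (o - 3)*(o - 1)*(o + 4)*(o - 1)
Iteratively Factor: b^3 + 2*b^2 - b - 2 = (b + 1)*(b^2 + b - 2) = (b - 1)*(b + 1)*(b + 2)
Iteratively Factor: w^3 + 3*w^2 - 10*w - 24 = (w - 3)*(w^2 + 6*w + 8) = (w - 3)*(w + 4)*(w + 2)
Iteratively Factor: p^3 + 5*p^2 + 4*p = (p)*(p^2 + 5*p + 4) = p*(p + 1)*(p + 4)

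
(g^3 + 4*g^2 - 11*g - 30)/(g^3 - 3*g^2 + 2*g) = (g^3 + 4*g^2 - 11*g - 30)/(g*(g^2 - 3*g + 2))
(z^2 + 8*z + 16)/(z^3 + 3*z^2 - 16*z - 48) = (z + 4)/(z^2 - z - 12)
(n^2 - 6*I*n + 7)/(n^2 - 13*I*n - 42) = (n + I)/(n - 6*I)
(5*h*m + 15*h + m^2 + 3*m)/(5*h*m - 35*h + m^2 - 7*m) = (m + 3)/(m - 7)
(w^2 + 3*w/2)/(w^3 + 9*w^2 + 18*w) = (w + 3/2)/(w^2 + 9*w + 18)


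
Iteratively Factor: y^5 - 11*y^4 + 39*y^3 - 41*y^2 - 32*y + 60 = (y - 5)*(y^4 - 6*y^3 + 9*y^2 + 4*y - 12) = (y - 5)*(y - 2)*(y^3 - 4*y^2 + y + 6) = (y - 5)*(y - 2)^2*(y^2 - 2*y - 3) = (y - 5)*(y - 2)^2*(y + 1)*(y - 3)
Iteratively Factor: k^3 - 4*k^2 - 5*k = (k)*(k^2 - 4*k - 5) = k*(k - 5)*(k + 1)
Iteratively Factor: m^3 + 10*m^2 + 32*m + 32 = (m + 2)*(m^2 + 8*m + 16) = (m + 2)*(m + 4)*(m + 4)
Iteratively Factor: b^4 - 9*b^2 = (b)*(b^3 - 9*b) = b*(b + 3)*(b^2 - 3*b) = b^2*(b + 3)*(b - 3)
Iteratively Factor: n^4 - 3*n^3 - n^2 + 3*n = (n - 3)*(n^3 - n) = n*(n - 3)*(n^2 - 1) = n*(n - 3)*(n - 1)*(n + 1)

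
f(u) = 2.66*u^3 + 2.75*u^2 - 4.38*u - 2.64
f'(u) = 7.98*u^2 + 5.5*u - 4.38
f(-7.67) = -1007.50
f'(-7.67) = 422.89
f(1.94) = 18.63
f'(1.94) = 36.32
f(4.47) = 270.31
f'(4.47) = 179.65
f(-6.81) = -685.36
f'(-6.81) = 328.25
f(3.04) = 84.19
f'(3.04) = 86.09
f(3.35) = 113.55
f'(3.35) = 103.60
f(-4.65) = -190.26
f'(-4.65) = 142.59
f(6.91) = 976.04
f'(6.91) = 414.65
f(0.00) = -2.64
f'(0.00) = -4.38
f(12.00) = 4937.28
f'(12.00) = 1210.74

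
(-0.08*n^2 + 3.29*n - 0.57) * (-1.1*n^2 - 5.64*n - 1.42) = 0.088*n^4 - 3.1678*n^3 - 17.815*n^2 - 1.457*n + 0.8094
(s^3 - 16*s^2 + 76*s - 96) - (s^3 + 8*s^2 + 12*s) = -24*s^2 + 64*s - 96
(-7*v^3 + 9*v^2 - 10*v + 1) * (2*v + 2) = -14*v^4 + 4*v^3 - 2*v^2 - 18*v + 2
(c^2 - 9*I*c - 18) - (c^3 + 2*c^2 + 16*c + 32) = -c^3 - c^2 - 16*c - 9*I*c - 50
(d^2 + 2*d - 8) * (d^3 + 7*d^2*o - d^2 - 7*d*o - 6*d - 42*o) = d^5 + 7*d^4*o + d^4 + 7*d^3*o - 16*d^3 - 112*d^2*o - 4*d^2 - 28*d*o + 48*d + 336*o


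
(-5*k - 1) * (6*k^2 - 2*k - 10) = -30*k^3 + 4*k^2 + 52*k + 10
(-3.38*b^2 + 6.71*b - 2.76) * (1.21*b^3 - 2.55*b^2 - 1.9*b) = -4.0898*b^5 + 16.7381*b^4 - 14.0281*b^3 - 5.711*b^2 + 5.244*b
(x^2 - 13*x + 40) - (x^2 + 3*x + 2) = 38 - 16*x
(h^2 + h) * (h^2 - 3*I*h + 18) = h^4 + h^3 - 3*I*h^3 + 18*h^2 - 3*I*h^2 + 18*h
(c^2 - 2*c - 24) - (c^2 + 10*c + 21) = -12*c - 45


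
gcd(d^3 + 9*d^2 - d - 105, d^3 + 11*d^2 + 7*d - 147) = d^2 + 4*d - 21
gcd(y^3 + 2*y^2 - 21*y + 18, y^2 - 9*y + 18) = y - 3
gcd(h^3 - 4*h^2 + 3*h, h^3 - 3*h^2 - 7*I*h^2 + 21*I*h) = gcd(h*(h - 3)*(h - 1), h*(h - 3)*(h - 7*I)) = h^2 - 3*h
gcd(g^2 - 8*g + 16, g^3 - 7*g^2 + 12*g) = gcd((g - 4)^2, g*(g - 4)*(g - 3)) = g - 4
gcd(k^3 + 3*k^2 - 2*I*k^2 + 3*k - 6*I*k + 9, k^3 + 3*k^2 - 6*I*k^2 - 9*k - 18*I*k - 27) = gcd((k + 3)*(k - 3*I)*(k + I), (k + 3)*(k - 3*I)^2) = k^2 + k*(3 - 3*I) - 9*I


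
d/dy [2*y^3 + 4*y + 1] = 6*y^2 + 4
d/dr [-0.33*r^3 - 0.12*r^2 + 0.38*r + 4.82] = -0.99*r^2 - 0.24*r + 0.38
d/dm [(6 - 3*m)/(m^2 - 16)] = 3*(-m^2 + 2*m*(m - 2) + 16)/(m^2 - 16)^2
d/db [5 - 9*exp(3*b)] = -27*exp(3*b)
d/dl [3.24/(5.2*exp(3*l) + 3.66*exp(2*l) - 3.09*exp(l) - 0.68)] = (-50.544*exp(2*l) - 23.7168*exp(l) + 10.0116)*exp(l)/(5.2*exp(3*l) + 3.66*exp(2*l) - 3.09*exp(l) - 0.68)^2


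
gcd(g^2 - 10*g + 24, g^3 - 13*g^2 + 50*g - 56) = g - 4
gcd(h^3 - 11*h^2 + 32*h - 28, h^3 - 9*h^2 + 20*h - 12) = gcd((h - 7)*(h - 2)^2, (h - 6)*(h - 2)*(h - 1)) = h - 2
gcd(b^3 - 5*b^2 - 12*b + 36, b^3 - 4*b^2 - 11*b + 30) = b^2 + b - 6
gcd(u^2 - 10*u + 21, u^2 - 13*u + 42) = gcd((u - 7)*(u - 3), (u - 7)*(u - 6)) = u - 7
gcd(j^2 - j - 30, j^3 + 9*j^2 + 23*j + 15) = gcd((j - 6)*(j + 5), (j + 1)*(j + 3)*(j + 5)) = j + 5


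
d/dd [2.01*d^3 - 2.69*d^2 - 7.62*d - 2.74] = 6.03*d^2 - 5.38*d - 7.62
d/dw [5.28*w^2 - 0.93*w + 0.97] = 10.56*w - 0.93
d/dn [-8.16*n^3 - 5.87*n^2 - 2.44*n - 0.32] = -24.48*n^2 - 11.74*n - 2.44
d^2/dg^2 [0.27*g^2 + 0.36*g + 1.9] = 0.540000000000000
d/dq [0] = 0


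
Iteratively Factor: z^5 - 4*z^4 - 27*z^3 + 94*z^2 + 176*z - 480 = (z - 2)*(z^4 - 2*z^3 - 31*z^2 + 32*z + 240) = (z - 4)*(z - 2)*(z^3 + 2*z^2 - 23*z - 60) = (z - 5)*(z - 4)*(z - 2)*(z^2 + 7*z + 12) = (z - 5)*(z - 4)*(z - 2)*(z + 3)*(z + 4)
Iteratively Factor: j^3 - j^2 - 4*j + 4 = (j + 2)*(j^2 - 3*j + 2) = (j - 1)*(j + 2)*(j - 2)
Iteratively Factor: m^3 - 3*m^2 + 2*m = (m)*(m^2 - 3*m + 2) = m*(m - 1)*(m - 2)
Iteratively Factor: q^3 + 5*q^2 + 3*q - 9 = (q + 3)*(q^2 + 2*q - 3) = (q - 1)*(q + 3)*(q + 3)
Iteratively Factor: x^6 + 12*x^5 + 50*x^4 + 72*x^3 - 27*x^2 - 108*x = (x + 3)*(x^5 + 9*x^4 + 23*x^3 + 3*x^2 - 36*x) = x*(x + 3)*(x^4 + 9*x^3 + 23*x^2 + 3*x - 36) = x*(x - 1)*(x + 3)*(x^3 + 10*x^2 + 33*x + 36) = x*(x - 1)*(x + 3)^2*(x^2 + 7*x + 12) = x*(x - 1)*(x + 3)^3*(x + 4)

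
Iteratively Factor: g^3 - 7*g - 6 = (g + 2)*(g^2 - 2*g - 3) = (g + 1)*(g + 2)*(g - 3)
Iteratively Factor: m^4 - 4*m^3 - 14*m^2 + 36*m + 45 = (m - 5)*(m^3 + m^2 - 9*m - 9) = (m - 5)*(m + 1)*(m^2 - 9) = (m - 5)*(m - 3)*(m + 1)*(m + 3)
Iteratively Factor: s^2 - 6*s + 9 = (s - 3)*(s - 3)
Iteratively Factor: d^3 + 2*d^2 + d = (d + 1)*(d^2 + d) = (d + 1)^2*(d)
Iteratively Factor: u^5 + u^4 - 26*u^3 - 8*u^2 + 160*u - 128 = (u + 4)*(u^4 - 3*u^3 - 14*u^2 + 48*u - 32) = (u - 1)*(u + 4)*(u^3 - 2*u^2 - 16*u + 32) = (u - 1)*(u + 4)^2*(u^2 - 6*u + 8) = (u - 4)*(u - 1)*(u + 4)^2*(u - 2)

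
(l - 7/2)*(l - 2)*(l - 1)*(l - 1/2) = l^4 - 7*l^3 + 63*l^2/4 - 53*l/4 + 7/2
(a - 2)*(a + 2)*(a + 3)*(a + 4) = a^4 + 7*a^3 + 8*a^2 - 28*a - 48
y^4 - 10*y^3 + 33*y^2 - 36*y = y*(y - 4)*(y - 3)^2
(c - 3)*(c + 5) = c^2 + 2*c - 15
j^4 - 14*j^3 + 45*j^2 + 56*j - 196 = (j - 7)^2*(j - 2)*(j + 2)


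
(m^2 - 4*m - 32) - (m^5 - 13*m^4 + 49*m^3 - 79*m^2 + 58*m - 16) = -m^5 + 13*m^4 - 49*m^3 + 80*m^2 - 62*m - 16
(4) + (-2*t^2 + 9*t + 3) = -2*t^2 + 9*t + 7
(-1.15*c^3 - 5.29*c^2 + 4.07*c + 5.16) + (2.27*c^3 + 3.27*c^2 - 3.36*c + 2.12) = 1.12*c^3 - 2.02*c^2 + 0.71*c + 7.28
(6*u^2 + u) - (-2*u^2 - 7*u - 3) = 8*u^2 + 8*u + 3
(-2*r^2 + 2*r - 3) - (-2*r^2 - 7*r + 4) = 9*r - 7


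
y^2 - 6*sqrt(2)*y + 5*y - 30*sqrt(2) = (y + 5)*(y - 6*sqrt(2))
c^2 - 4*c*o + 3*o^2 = (c - 3*o)*(c - o)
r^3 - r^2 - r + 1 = (r - 1)^2*(r + 1)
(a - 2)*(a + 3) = a^2 + a - 6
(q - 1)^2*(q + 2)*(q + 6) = q^4 + 6*q^3 - 3*q^2 - 16*q + 12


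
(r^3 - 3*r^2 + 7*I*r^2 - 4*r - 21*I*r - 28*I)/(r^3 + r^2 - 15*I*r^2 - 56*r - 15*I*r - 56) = (r^2 + r*(-4 + 7*I) - 28*I)/(r^2 - 15*I*r - 56)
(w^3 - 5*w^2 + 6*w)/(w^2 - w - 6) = w*(w - 2)/(w + 2)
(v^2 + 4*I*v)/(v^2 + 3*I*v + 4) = v/(v - I)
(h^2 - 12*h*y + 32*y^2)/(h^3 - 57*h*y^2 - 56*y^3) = (h - 4*y)/(h^2 + 8*h*y + 7*y^2)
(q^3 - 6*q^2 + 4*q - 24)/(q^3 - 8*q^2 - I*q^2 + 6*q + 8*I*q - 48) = (q^2 - 2*q*(3 + I) + 12*I)/(q^2 - q*(8 + 3*I) + 24*I)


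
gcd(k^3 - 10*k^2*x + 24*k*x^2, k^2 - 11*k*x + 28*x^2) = -k + 4*x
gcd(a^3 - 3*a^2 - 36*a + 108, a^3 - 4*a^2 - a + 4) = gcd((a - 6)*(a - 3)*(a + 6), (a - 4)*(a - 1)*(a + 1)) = 1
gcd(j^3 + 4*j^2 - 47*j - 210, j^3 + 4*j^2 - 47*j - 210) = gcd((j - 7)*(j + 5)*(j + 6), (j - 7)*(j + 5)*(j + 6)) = j^3 + 4*j^2 - 47*j - 210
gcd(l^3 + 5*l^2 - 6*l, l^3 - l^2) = l^2 - l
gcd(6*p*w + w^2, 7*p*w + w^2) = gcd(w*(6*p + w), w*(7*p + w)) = w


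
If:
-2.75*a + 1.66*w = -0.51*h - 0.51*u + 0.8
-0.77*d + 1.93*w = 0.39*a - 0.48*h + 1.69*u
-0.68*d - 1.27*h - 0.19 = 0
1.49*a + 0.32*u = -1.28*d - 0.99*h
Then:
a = 1.9010580775056*w - 0.772947103533057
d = 2.26177151492627 - 5.50470643447765*w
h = 2.94740187042898*w - 1.36063356704713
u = 4.04849952788551*w - 1.23859101082719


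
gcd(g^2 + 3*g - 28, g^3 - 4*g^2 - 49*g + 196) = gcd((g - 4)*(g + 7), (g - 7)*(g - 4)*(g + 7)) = g^2 + 3*g - 28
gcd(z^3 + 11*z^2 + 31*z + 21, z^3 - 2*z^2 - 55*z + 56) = z + 7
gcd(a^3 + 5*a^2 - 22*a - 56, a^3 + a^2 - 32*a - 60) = a + 2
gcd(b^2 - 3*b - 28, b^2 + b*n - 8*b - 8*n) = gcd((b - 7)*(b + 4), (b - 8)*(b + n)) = 1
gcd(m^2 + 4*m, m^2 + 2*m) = m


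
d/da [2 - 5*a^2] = -10*a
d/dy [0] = 0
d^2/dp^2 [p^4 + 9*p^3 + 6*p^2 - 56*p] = 12*p^2 + 54*p + 12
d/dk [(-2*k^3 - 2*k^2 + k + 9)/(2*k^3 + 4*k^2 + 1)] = (-4*k^4 - 4*k^3 - 64*k^2 - 76*k + 1)/(4*k^6 + 16*k^5 + 16*k^4 + 4*k^3 + 8*k^2 + 1)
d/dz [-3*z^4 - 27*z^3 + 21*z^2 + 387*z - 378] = -12*z^3 - 81*z^2 + 42*z + 387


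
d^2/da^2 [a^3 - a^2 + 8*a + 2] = 6*a - 2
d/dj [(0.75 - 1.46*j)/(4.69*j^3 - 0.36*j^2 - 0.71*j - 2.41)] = (13.6948*j^3 - 11.0781*j^2 + 0.54*j + 4.0511)/(21.9961*j^6 - 3.3768*j^5 - 6.5302*j^4 - 22.0946*j^3 + 2.2393*j^2 + 3.4222*j + 5.8081)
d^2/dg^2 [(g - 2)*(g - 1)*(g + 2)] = 6*g - 2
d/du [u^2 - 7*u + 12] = 2*u - 7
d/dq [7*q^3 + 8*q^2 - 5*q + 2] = 21*q^2 + 16*q - 5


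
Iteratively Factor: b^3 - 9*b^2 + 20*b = (b - 4)*(b^2 - 5*b) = (b - 5)*(b - 4)*(b)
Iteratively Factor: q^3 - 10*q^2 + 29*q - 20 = (q - 4)*(q^2 - 6*q + 5) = (q - 4)*(q - 1)*(q - 5)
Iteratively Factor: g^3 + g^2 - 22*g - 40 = (g + 2)*(g^2 - g - 20) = (g + 2)*(g + 4)*(g - 5)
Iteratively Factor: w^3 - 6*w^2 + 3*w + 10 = (w - 5)*(w^2 - w - 2) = (w - 5)*(w - 2)*(w + 1)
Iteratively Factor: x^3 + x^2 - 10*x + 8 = (x - 2)*(x^2 + 3*x - 4) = (x - 2)*(x - 1)*(x + 4)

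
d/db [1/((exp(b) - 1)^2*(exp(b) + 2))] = 3*(exp(b) + 1)*exp(b)/((1 - exp(b))^3*(exp(b) + 2)^2)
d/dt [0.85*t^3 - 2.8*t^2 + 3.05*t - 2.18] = 2.55*t^2 - 5.6*t + 3.05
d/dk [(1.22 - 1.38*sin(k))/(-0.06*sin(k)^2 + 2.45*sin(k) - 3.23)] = (-0.0828*sin(k)^2 + 0.1464*sin(k) + 1.4684)*cos(k)/(0.0036*sin(k)^4 - 0.294*sin(k)^3 + 6.3901*sin(k)^2 - 15.827*sin(k) + 10.4329)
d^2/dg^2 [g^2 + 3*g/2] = 2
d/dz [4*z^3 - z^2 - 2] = 2*z*(6*z - 1)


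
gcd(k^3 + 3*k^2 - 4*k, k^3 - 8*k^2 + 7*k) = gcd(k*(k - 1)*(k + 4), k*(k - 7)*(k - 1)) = k^2 - k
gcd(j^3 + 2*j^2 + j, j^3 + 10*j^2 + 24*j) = j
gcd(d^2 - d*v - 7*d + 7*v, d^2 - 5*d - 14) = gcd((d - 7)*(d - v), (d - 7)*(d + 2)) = d - 7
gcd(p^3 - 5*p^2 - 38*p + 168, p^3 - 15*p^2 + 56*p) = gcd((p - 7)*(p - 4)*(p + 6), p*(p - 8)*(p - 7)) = p - 7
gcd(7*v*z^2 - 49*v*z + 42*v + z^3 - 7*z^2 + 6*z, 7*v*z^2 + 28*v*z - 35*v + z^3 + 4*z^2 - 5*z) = 7*v*z - 7*v + z^2 - z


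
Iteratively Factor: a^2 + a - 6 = (a + 3)*(a - 2)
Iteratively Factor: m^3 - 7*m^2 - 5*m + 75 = (m - 5)*(m^2 - 2*m - 15) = (m - 5)^2*(m + 3)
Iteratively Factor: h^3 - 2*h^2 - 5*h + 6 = (h + 2)*(h^2 - 4*h + 3) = (h - 3)*(h + 2)*(h - 1)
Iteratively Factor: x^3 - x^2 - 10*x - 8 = (x + 2)*(x^2 - 3*x - 4) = (x + 1)*(x + 2)*(x - 4)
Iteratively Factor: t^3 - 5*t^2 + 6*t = (t - 2)*(t^2 - 3*t) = t*(t - 2)*(t - 3)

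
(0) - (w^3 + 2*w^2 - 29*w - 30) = -w^3 - 2*w^2 + 29*w + 30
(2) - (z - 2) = 4 - z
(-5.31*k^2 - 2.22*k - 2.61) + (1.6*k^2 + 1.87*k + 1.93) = -3.71*k^2 - 0.35*k - 0.68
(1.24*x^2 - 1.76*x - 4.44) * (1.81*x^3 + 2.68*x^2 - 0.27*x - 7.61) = 2.2444*x^5 + 0.1376*x^4 - 13.088*x^3 - 20.8604*x^2 + 14.5924*x + 33.7884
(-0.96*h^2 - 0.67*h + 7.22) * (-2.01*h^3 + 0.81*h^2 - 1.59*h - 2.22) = 1.9296*h^5 + 0.5691*h^4 - 13.5285*h^3 + 9.0447*h^2 - 9.9924*h - 16.0284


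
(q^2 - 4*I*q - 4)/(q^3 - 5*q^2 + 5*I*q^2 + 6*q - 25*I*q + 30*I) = (q^2 - 4*I*q - 4)/(q^3 + 5*q^2*(-1 + I) + q*(6 - 25*I) + 30*I)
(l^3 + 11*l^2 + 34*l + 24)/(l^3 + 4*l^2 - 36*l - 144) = (l + 1)/(l - 6)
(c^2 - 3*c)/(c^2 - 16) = c*(c - 3)/(c^2 - 16)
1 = 1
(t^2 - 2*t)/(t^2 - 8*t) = (t - 2)/(t - 8)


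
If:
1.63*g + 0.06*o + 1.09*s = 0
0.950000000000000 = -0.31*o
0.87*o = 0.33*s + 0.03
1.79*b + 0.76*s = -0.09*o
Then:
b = 3.62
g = 5.58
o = -3.06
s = -8.17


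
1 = 1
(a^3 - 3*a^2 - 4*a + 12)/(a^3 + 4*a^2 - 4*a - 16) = (a - 3)/(a + 4)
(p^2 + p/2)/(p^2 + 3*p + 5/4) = 2*p/(2*p + 5)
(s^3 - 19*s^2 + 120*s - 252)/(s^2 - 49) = (s^2 - 12*s + 36)/(s + 7)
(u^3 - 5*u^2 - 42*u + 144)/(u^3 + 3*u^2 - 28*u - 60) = (u^2 - 11*u + 24)/(u^2 - 3*u - 10)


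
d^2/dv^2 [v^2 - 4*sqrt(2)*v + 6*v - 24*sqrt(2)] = 2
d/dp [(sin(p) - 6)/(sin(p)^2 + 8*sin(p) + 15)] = (12*sin(p) + cos(p)^2 + 62)*cos(p)/(sin(p)^2 + 8*sin(p) + 15)^2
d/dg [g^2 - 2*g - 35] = 2*g - 2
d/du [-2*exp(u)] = -2*exp(u)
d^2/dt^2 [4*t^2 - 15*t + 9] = 8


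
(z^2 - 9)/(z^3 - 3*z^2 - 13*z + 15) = (z - 3)/(z^2 - 6*z + 5)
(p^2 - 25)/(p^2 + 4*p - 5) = (p - 5)/(p - 1)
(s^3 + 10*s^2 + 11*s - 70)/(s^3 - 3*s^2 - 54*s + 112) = (s + 5)/(s - 8)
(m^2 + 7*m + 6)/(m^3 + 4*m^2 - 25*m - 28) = (m + 6)/(m^2 + 3*m - 28)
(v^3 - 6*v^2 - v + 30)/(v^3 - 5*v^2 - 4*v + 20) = (v - 3)/(v - 2)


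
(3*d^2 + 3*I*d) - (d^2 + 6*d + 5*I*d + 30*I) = 2*d^2 - 6*d - 2*I*d - 30*I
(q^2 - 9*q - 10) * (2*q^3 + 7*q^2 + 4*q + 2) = 2*q^5 - 11*q^4 - 79*q^3 - 104*q^2 - 58*q - 20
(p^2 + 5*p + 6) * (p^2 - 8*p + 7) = p^4 - 3*p^3 - 27*p^2 - 13*p + 42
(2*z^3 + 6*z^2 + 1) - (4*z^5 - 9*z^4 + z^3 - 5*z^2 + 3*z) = -4*z^5 + 9*z^4 + z^3 + 11*z^2 - 3*z + 1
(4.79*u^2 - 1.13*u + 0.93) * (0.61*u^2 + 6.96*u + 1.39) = 2.9219*u^4 + 32.6491*u^3 - 0.639399999999999*u^2 + 4.9021*u + 1.2927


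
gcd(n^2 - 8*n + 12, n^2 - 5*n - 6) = n - 6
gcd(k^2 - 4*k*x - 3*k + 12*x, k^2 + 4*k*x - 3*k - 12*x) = k - 3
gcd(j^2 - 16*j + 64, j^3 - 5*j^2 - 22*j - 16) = j - 8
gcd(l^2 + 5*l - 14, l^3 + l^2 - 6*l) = l - 2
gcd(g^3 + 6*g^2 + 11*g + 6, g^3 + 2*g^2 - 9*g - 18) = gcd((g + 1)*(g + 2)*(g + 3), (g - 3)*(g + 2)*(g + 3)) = g^2 + 5*g + 6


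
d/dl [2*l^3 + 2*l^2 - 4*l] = 6*l^2 + 4*l - 4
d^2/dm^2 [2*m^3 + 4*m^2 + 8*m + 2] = 12*m + 8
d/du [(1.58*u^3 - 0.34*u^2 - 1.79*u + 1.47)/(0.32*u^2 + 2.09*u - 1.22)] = (0.5056*u^4 + 6.6044*u^3 - 5.9206*u^2 - 0.1112*u - 0.8885)/(0.1024*u^4 + 1.3376*u^3 + 3.5873*u^2 - 5.0996*u + 1.4884)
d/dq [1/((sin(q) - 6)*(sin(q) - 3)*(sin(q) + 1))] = (-3*sin(q)^2 + 16*sin(q) - 9)*cos(q)/((sin(q) - 6)^2*(sin(q) - 3)^2*(sin(q) + 1)^2)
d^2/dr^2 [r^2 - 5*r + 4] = 2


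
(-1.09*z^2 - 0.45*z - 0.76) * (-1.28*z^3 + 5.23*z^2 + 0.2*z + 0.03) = 1.3952*z^5 - 5.1247*z^4 - 1.5987*z^3 - 4.0975*z^2 - 0.1655*z - 0.0228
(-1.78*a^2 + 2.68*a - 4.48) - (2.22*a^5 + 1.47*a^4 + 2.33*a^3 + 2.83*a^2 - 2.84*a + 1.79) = -2.22*a^5 - 1.47*a^4 - 2.33*a^3 - 4.61*a^2 + 5.52*a - 6.27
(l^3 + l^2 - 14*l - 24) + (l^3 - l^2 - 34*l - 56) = 2*l^3 - 48*l - 80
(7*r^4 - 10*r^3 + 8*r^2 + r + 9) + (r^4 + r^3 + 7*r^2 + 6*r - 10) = 8*r^4 - 9*r^3 + 15*r^2 + 7*r - 1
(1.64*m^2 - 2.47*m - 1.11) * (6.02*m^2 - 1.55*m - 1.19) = 9.8728*m^4 - 17.4114*m^3 - 4.8053*m^2 + 4.6598*m + 1.3209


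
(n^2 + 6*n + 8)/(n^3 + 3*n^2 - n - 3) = (n^2 + 6*n + 8)/(n^3 + 3*n^2 - n - 3)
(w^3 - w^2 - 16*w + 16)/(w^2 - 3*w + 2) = (w^2 - 16)/(w - 2)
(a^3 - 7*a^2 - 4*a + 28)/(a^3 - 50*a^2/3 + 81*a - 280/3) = 3*(a^2 - 4)/(3*a^2 - 29*a + 40)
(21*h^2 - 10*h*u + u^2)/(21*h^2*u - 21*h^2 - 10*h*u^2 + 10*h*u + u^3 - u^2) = 1/(u - 1)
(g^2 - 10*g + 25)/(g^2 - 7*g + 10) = (g - 5)/(g - 2)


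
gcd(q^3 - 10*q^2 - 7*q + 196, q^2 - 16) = q + 4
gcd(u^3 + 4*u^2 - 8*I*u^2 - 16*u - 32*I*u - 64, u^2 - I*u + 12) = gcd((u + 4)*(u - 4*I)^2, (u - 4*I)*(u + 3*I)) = u - 4*I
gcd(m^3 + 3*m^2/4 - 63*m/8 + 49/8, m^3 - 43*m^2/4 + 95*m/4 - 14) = m^2 - 11*m/4 + 7/4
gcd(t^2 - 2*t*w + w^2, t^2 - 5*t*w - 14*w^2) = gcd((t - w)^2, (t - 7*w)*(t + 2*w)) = 1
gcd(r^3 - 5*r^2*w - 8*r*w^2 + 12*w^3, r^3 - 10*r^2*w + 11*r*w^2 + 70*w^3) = r + 2*w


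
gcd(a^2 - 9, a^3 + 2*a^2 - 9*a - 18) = a^2 - 9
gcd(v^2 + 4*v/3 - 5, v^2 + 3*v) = v + 3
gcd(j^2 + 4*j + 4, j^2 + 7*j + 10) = j + 2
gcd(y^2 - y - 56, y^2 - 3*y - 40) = y - 8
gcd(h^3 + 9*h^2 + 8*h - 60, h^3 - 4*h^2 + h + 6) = h - 2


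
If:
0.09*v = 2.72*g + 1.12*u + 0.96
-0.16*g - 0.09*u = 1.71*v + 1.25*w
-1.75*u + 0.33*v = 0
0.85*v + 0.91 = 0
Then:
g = -0.31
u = -0.20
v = -1.07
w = 1.52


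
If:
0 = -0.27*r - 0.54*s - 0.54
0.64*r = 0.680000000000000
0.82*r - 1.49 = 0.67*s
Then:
No Solution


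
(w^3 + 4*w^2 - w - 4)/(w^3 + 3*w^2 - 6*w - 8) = (w - 1)/(w - 2)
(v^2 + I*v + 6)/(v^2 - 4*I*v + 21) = (v - 2*I)/(v - 7*I)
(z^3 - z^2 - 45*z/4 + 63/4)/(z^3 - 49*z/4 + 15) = (2*z^2 + z - 21)/(2*z^2 + 3*z - 20)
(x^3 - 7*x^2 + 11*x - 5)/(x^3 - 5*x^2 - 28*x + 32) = (x^2 - 6*x + 5)/(x^2 - 4*x - 32)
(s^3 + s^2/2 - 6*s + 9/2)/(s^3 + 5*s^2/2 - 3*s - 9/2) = (s - 1)/(s + 1)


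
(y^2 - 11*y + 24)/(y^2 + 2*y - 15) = (y - 8)/(y + 5)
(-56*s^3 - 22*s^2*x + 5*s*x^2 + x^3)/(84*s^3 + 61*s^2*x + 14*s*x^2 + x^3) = (-8*s^2 - 2*s*x + x^2)/(12*s^2 + 7*s*x + x^2)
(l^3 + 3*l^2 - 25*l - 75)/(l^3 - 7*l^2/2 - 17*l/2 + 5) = 2*(l^2 + 8*l + 15)/(2*l^2 + 3*l - 2)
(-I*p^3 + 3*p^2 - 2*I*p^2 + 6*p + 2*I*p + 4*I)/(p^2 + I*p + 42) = (-I*p^3 + p^2*(3 - 2*I) + 2*p*(3 + I) + 4*I)/(p^2 + I*p + 42)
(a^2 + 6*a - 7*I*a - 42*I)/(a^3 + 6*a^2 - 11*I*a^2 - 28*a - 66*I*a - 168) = 1/(a - 4*I)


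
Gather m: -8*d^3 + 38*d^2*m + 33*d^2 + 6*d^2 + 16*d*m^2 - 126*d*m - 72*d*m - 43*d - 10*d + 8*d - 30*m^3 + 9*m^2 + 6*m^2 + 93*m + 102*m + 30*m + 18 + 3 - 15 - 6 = -8*d^3 + 39*d^2 - 45*d - 30*m^3 + m^2*(16*d + 15) + m*(38*d^2 - 198*d + 225)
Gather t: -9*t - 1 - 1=-9*t - 2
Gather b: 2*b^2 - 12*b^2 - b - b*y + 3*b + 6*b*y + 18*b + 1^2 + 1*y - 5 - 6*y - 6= -10*b^2 + b*(5*y + 20) - 5*y - 10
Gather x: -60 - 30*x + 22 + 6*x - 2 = -24*x - 40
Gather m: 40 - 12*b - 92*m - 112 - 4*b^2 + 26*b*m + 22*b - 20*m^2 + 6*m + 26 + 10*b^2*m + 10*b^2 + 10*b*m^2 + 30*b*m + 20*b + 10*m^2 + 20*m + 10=6*b^2 + 30*b + m^2*(10*b - 10) + m*(10*b^2 + 56*b - 66) - 36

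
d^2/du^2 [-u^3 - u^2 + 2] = -6*u - 2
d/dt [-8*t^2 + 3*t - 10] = 3 - 16*t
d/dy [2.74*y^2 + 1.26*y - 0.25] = 5.48*y + 1.26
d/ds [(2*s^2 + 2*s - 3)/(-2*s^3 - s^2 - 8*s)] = 2*(2*s^4 + 4*s^3 - 16*s^2 - 3*s - 12)/(s^2*(4*s^4 + 4*s^3 + 33*s^2 + 16*s + 64))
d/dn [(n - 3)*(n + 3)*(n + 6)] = 3*n^2 + 12*n - 9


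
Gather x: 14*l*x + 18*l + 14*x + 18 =18*l + x*(14*l + 14) + 18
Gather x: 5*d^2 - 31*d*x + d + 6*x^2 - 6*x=5*d^2 + d + 6*x^2 + x*(-31*d - 6)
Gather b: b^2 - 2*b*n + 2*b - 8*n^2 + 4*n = b^2 + b*(2 - 2*n) - 8*n^2 + 4*n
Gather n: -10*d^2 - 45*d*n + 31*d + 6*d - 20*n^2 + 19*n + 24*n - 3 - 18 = -10*d^2 + 37*d - 20*n^2 + n*(43 - 45*d) - 21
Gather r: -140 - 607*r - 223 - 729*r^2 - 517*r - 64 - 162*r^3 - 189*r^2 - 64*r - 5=-162*r^3 - 918*r^2 - 1188*r - 432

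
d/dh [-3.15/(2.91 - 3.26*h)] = -10.269/(3.26*h - 2.91)^2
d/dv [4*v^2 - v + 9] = 8*v - 1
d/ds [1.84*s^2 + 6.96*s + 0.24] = 3.68*s + 6.96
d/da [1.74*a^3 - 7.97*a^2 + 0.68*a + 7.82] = 5.22*a^2 - 15.94*a + 0.68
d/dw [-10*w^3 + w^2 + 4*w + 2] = -30*w^2 + 2*w + 4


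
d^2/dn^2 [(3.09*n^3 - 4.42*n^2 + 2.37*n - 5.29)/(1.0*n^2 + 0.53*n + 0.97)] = (5.166562*n^3 + 3.51581400000001*n^2 - 13.171314*n - 3.463712)/(1.0*n^6 + 1.59*n^5 + 3.7527*n^4 + 3.233477*n^3 + 3.640119*n^2 + 1.496031*n + 0.912673)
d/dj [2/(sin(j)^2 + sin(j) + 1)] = -2*(2*sin(j) + 1)*cos(j)/(sin(j)^2 + sin(j) + 1)^2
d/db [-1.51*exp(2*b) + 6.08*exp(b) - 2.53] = (6.08 - 3.02*exp(b))*exp(b)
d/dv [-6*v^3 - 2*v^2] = 2*v*(-9*v - 2)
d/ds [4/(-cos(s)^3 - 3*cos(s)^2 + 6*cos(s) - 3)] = 12*(sin(s)^2 - 2*cos(s) + 1)*sin(s)/(cos(s)^3 + 3*cos(s)^2 - 6*cos(s) + 3)^2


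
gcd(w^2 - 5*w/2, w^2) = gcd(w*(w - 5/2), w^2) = w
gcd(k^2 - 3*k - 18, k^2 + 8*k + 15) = k + 3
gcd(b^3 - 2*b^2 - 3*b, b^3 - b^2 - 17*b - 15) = b + 1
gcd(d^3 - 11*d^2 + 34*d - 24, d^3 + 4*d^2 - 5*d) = d - 1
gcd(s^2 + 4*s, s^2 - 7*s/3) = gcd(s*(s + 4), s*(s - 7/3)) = s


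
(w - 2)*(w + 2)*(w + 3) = w^3 + 3*w^2 - 4*w - 12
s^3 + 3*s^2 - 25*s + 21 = (s - 3)*(s - 1)*(s + 7)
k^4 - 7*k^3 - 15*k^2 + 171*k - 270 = (k - 6)*(k - 3)^2*(k + 5)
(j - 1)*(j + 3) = j^2 + 2*j - 3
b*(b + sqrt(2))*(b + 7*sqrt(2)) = b^3 + 8*sqrt(2)*b^2 + 14*b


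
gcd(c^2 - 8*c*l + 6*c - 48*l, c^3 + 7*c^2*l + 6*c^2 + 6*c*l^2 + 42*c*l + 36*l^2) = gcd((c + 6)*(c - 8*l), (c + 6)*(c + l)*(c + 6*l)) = c + 6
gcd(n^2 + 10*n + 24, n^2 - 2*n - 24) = n + 4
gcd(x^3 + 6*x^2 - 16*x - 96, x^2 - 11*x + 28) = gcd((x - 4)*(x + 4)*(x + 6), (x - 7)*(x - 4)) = x - 4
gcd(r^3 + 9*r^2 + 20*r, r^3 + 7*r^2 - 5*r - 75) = r + 5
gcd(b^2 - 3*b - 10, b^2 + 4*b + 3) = 1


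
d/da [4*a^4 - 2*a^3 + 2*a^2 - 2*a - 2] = 16*a^3 - 6*a^2 + 4*a - 2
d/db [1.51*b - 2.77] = 1.51000000000000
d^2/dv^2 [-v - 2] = 0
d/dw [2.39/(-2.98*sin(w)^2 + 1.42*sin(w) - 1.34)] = (14.2444*sin(w) - 3.3938)*cos(w)/(2.98*sin(w)^2 - 1.42*sin(w) + 1.34)^2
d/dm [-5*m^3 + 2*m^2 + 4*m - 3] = -15*m^2 + 4*m + 4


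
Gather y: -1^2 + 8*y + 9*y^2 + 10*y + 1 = 9*y^2 + 18*y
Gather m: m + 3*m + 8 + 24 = 4*m + 32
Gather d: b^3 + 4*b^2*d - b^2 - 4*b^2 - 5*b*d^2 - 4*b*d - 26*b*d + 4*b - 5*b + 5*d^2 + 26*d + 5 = b^3 - 5*b^2 - b + d^2*(5 - 5*b) + d*(4*b^2 - 30*b + 26) + 5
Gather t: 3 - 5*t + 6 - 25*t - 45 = -30*t - 36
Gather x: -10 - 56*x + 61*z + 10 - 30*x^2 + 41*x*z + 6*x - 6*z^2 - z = -30*x^2 + x*(41*z - 50) - 6*z^2 + 60*z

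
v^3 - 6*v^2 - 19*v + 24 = (v - 8)*(v - 1)*(v + 3)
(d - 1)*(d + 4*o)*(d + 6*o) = d^3 + 10*d^2*o - d^2 + 24*d*o^2 - 10*d*o - 24*o^2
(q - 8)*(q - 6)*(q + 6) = q^3 - 8*q^2 - 36*q + 288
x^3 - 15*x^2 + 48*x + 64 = (x - 8)^2*(x + 1)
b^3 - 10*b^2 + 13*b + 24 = (b - 8)*(b - 3)*(b + 1)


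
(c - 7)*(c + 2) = c^2 - 5*c - 14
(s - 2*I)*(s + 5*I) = s^2 + 3*I*s + 10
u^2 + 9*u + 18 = (u + 3)*(u + 6)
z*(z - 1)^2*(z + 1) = z^4 - z^3 - z^2 + z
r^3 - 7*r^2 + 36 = (r - 6)*(r - 3)*(r + 2)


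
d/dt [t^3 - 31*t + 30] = 3*t^2 - 31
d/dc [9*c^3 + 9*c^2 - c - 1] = 27*c^2 + 18*c - 1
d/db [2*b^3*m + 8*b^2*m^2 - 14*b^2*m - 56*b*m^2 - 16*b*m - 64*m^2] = 2*m*(3*b^2 + 8*b*m - 14*b - 28*m - 8)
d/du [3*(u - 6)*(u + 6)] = 6*u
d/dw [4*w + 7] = 4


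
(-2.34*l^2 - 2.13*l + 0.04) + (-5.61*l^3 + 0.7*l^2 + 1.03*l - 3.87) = -5.61*l^3 - 1.64*l^2 - 1.1*l - 3.83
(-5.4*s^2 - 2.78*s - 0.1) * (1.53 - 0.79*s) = 4.266*s^3 - 6.0658*s^2 - 4.1744*s - 0.153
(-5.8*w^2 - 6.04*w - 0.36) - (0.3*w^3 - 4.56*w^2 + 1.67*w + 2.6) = -0.3*w^3 - 1.24*w^2 - 7.71*w - 2.96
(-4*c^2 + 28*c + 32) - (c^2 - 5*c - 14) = -5*c^2 + 33*c + 46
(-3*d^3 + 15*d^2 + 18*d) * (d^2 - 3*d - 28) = -3*d^5 + 24*d^4 + 57*d^3 - 474*d^2 - 504*d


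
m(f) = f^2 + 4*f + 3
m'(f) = 2*f + 4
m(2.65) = 20.62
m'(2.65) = 9.30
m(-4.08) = 3.33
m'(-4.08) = -4.16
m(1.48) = 11.11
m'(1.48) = 6.96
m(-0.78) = 0.49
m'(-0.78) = 2.44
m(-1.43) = -0.68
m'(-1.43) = 1.14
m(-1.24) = -0.42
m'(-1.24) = 1.52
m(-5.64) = 12.25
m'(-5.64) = -7.28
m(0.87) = 7.24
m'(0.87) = 5.74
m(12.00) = 195.00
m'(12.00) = 28.00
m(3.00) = 24.00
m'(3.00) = 10.00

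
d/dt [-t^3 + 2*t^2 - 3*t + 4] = -3*t^2 + 4*t - 3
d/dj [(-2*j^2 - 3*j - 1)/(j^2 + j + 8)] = (j^2 - 30*j - 23)/(j^4 + 2*j^3 + 17*j^2 + 16*j + 64)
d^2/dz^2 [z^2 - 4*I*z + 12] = 2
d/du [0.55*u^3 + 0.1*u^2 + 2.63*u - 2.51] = 1.65*u^2 + 0.2*u + 2.63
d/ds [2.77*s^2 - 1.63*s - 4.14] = 5.54*s - 1.63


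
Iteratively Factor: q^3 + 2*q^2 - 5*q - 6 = (q + 3)*(q^2 - q - 2) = (q + 1)*(q + 3)*(q - 2)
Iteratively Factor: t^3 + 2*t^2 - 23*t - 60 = (t + 3)*(t^2 - t - 20) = (t - 5)*(t + 3)*(t + 4)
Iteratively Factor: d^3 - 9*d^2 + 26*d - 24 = (d - 2)*(d^2 - 7*d + 12) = (d - 3)*(d - 2)*(d - 4)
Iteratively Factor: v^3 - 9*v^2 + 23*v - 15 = (v - 1)*(v^2 - 8*v + 15) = (v - 5)*(v - 1)*(v - 3)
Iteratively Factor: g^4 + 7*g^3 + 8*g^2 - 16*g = (g)*(g^3 + 7*g^2 + 8*g - 16) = g*(g - 1)*(g^2 + 8*g + 16) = g*(g - 1)*(g + 4)*(g + 4)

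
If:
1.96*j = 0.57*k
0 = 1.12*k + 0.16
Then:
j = -0.04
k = -0.14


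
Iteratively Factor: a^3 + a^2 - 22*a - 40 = (a + 4)*(a^2 - 3*a - 10) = (a + 2)*(a + 4)*(a - 5)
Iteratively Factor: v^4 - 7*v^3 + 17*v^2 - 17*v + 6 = (v - 1)*(v^3 - 6*v^2 + 11*v - 6) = (v - 1)^2*(v^2 - 5*v + 6) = (v - 2)*(v - 1)^2*(v - 3)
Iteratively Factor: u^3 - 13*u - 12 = (u - 4)*(u^2 + 4*u + 3) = (u - 4)*(u + 1)*(u + 3)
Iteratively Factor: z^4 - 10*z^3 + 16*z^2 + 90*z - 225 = (z + 3)*(z^3 - 13*z^2 + 55*z - 75) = (z - 5)*(z + 3)*(z^2 - 8*z + 15) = (z - 5)*(z - 3)*(z + 3)*(z - 5)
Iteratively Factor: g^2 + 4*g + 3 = (g + 3)*(g + 1)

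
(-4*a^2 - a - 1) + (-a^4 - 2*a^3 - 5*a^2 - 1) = -a^4 - 2*a^3 - 9*a^2 - a - 2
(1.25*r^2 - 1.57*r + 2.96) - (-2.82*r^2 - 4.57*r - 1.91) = 4.07*r^2 + 3.0*r + 4.87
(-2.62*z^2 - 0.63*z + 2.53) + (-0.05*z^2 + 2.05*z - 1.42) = -2.67*z^2 + 1.42*z + 1.11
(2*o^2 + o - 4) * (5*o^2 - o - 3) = 10*o^4 + 3*o^3 - 27*o^2 + o + 12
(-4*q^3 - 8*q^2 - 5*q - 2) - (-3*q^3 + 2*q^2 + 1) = -q^3 - 10*q^2 - 5*q - 3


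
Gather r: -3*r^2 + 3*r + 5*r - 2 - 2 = -3*r^2 + 8*r - 4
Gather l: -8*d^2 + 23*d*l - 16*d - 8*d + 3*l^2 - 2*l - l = -8*d^2 - 24*d + 3*l^2 + l*(23*d - 3)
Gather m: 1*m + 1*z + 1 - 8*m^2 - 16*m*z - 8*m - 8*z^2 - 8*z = -8*m^2 + m*(-16*z - 7) - 8*z^2 - 7*z + 1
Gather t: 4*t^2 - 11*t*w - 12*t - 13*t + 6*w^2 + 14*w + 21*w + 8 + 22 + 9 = 4*t^2 + t*(-11*w - 25) + 6*w^2 + 35*w + 39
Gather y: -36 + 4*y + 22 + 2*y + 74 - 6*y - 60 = 0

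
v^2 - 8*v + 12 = (v - 6)*(v - 2)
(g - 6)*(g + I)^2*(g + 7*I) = g^4 - 6*g^3 + 9*I*g^3 - 15*g^2 - 54*I*g^2 + 90*g - 7*I*g + 42*I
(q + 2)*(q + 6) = q^2 + 8*q + 12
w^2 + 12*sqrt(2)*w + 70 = (w + 5*sqrt(2))*(w + 7*sqrt(2))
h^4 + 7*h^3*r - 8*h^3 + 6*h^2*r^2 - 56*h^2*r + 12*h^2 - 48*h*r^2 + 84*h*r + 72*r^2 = (h - 6)*(h - 2)*(h + r)*(h + 6*r)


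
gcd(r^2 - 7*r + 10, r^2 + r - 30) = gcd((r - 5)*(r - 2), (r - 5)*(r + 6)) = r - 5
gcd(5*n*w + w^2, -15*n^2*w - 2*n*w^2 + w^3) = w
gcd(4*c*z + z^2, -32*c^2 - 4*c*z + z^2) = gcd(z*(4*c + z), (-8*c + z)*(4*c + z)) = 4*c + z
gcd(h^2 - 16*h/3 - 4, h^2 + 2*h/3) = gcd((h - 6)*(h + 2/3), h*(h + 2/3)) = h + 2/3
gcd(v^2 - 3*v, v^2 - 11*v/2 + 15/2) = v - 3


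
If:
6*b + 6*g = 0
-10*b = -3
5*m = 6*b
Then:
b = 3/10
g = -3/10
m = 9/25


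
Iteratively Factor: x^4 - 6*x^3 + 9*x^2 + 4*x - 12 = (x - 2)*(x^3 - 4*x^2 + x + 6) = (x - 2)^2*(x^2 - 2*x - 3) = (x - 3)*(x - 2)^2*(x + 1)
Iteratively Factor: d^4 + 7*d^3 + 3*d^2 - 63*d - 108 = (d + 4)*(d^3 + 3*d^2 - 9*d - 27) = (d + 3)*(d + 4)*(d^2 - 9) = (d - 3)*(d + 3)*(d + 4)*(d + 3)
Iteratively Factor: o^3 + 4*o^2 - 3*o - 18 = (o + 3)*(o^2 + o - 6) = (o + 3)^2*(o - 2)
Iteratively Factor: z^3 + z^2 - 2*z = (z - 1)*(z^2 + 2*z) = (z - 1)*(z + 2)*(z)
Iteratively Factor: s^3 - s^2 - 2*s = (s - 2)*(s^2 + s) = s*(s - 2)*(s + 1)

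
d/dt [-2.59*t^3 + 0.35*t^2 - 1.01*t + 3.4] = -7.77*t^2 + 0.7*t - 1.01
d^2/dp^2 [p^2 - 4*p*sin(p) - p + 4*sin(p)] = 4*p*sin(p) - 4*sin(p) - 8*cos(p) + 2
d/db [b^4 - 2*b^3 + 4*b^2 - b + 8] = 4*b^3 - 6*b^2 + 8*b - 1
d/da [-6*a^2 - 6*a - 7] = -12*a - 6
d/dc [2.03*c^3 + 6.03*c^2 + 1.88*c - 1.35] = 6.09*c^2 + 12.06*c + 1.88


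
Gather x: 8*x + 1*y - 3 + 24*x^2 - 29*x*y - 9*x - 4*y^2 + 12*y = 24*x^2 + x*(-29*y - 1) - 4*y^2 + 13*y - 3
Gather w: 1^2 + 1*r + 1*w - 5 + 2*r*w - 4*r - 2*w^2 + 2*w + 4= -3*r - 2*w^2 + w*(2*r + 3)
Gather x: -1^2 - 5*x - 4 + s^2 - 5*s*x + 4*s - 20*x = s^2 + 4*s + x*(-5*s - 25) - 5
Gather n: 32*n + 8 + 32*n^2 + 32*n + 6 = 32*n^2 + 64*n + 14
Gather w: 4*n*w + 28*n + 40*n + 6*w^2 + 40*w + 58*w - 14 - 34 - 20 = 68*n + 6*w^2 + w*(4*n + 98) - 68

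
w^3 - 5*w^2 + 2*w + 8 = (w - 4)*(w - 2)*(w + 1)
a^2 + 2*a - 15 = (a - 3)*(a + 5)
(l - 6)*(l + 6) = l^2 - 36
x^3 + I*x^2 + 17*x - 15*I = (x - 3*I)*(x - I)*(x + 5*I)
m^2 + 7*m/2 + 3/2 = (m + 1/2)*(m + 3)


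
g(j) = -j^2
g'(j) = -2*j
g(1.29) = -1.66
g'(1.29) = -2.58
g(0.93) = -0.86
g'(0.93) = -1.86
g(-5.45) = -29.70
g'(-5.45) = 10.90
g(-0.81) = -0.66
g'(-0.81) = 1.62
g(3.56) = -12.67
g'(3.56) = -7.12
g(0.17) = -0.03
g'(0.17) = -0.34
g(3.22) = -10.37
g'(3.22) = -6.44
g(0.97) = -0.94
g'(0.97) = -1.94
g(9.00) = -81.00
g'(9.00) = -18.00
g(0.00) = 0.00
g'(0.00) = 0.00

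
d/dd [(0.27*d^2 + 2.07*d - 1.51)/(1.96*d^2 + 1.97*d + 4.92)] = (-3.5253*d^2 + 8.576*d + 13.1591)/(3.8416*d^4 + 7.7224*d^3 + 23.1673*d^2 + 19.3848*d + 24.2064)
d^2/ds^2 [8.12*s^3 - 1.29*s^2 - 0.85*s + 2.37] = 48.72*s - 2.58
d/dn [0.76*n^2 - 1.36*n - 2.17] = 1.52*n - 1.36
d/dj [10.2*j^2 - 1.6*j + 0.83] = 20.4*j - 1.6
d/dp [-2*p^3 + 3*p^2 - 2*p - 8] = -6*p^2 + 6*p - 2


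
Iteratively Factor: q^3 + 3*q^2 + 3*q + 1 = (q + 1)*(q^2 + 2*q + 1) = (q + 1)^2*(q + 1)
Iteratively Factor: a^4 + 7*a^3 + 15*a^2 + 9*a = (a + 3)*(a^3 + 4*a^2 + 3*a) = (a + 3)^2*(a^2 + a) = a*(a + 3)^2*(a + 1)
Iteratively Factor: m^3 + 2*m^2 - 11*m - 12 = (m + 1)*(m^2 + m - 12) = (m - 3)*(m + 1)*(m + 4)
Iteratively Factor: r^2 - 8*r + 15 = (r - 3)*(r - 5)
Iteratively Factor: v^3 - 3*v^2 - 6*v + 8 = (v + 2)*(v^2 - 5*v + 4) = (v - 1)*(v + 2)*(v - 4)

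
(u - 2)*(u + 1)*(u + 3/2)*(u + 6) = u^4 + 13*u^3/2 - u^2/2 - 24*u - 18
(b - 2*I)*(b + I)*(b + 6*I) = b^3 + 5*I*b^2 + 8*b + 12*I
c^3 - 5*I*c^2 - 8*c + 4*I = (c - 2*I)^2*(c - I)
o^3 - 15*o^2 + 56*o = o*(o - 8)*(o - 7)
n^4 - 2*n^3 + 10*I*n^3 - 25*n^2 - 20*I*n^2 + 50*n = n*(n - 2)*(n + 5*I)^2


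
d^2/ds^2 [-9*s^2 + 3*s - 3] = -18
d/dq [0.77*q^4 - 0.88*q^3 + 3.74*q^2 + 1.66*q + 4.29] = 3.08*q^3 - 2.64*q^2 + 7.48*q + 1.66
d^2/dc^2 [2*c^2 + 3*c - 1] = 4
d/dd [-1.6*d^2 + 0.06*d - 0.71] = 0.06 - 3.2*d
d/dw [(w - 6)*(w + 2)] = 2*w - 4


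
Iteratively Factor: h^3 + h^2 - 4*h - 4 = (h - 2)*(h^2 + 3*h + 2) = (h - 2)*(h + 2)*(h + 1)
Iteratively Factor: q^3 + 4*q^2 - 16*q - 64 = (q + 4)*(q^2 - 16) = (q + 4)^2*(q - 4)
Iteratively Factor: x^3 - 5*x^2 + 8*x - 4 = (x - 2)*(x^2 - 3*x + 2) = (x - 2)*(x - 1)*(x - 2)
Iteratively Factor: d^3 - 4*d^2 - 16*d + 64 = (d - 4)*(d^2 - 16) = (d - 4)*(d + 4)*(d - 4)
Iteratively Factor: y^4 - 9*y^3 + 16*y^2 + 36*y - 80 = (y + 2)*(y^3 - 11*y^2 + 38*y - 40) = (y - 5)*(y + 2)*(y^2 - 6*y + 8) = (y - 5)*(y - 2)*(y + 2)*(y - 4)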